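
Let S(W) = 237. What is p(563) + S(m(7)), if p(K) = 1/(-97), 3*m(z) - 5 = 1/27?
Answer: 22988/97 ≈ 236.99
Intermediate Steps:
m(z) = 136/81 (m(z) = 5/3 + (1/3)/27 = 5/3 + (1/3)*(1/27) = 5/3 + 1/81 = 136/81)
p(K) = -1/97
p(563) + S(m(7)) = -1/97 + 237 = 22988/97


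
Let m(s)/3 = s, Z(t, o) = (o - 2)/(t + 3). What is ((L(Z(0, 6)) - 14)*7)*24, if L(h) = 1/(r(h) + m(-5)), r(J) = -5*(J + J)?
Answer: -200424/85 ≈ -2357.9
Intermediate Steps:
Z(t, o) = (-2 + o)/(3 + t)
r(J) = -10*J
m(s) = 3*s
L(h) = 1/(-15 - 10*h) (L(h) = 1/(-10*h + 3*(-5)) = 1/(-10*h - 15) = 1/(-15 - 10*h))
((L(Z(0, 6)) - 14)*7)*24 = ((-1/(15 + 10*((-2 + 6)/(3 + 0))) - 14)*7)*24 = ((-1/(15 + 10*(4/3)) - 14)*7)*24 = ((-1/(15 + 40/3) - 14)*7)*24 = ((-1/85/3 - 14)*7)*24 = ((-1*3/85 - 14)*7)*24 = ((-3/85 - 14)*7)*24 = -1193/85*7*24 = -8351/85*24 = -200424/85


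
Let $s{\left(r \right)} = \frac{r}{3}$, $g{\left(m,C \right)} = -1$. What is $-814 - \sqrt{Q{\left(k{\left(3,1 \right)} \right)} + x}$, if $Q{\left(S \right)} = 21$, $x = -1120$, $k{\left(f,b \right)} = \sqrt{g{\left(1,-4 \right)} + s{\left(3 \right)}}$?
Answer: $-814 - i \sqrt{1099} \approx -814.0 - 33.151 i$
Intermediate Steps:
$s{\left(r \right)} = \frac{r}{3}$ ($s{\left(r \right)} = r \frac{1}{3} = \frac{r}{3}$)
$k{\left(f,b \right)} = 0$ ($k{\left(f,b \right)} = \sqrt{-1 + \frac{1}{3} \cdot 3} = \sqrt{-1 + 1} = \sqrt{0} = 0$)
$-814 - \sqrt{Q{\left(k{\left(3,1 \right)} \right)} + x} = -814 - \sqrt{21 - 1120} = -814 - \sqrt{-1099} = -814 - i \sqrt{1099}$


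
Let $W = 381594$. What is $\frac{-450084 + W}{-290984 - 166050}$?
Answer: $\frac{34245}{228517} \approx 0.14986$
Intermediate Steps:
$\frac{-450084 + W}{-290984 - 166050} = \frac{-450084 + 381594}{-290984 - 166050} = - \frac{68490}{-457034} = \left(-68490\right) \left(- \frac{1}{457034}\right) = \frac{34245}{228517}$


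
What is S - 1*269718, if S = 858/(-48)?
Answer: -2157887/8 ≈ -2.6974e+5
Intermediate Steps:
S = -143/8 (S = 858*(-1/48) = -143/8 ≈ -17.875)
S - 1*269718 = -143/8 - 1*269718 = -143/8 - 269718 = -2157887/8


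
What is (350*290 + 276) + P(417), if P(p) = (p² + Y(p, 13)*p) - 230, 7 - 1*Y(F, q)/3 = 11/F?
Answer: 284159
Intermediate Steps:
Y(F, q) = 21 - 33/F
P(p) = -230 + p² + p*(21 - 33/p) (P(p) = (p² + (21 - 33/p)*p) - 230 = (p² + p*(21 - 33/p)) - 230 = -230 + p² + p*(21 - 33/p))
(350*290 + 276) + P(417) = (350*290 + 276) + (-263 + 417² + 21*417) = (101500 + 276) + (-263 + 173889 + 8757) = 101776 + 182383 = 284159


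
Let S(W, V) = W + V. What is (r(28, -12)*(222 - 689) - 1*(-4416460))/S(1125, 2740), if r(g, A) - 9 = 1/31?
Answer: 27355900/23963 ≈ 1141.6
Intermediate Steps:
r(g, A) = 280/31 (r(g, A) = 9 + 1/31 = 280/31)
S(W, V) = V + W
(r(28, -12)*(222 - 689) - 1*(-4416460))/S(1125, 2740) = (280*(222 - 689)/31 - 1*(-4416460))/(2740 + 1125) = ((280/31)*(-467) + 4416460)/3865 = (-130760/31 + 4416460)*(1/3865) = (136779500/31)*(1/3865) = 27355900/23963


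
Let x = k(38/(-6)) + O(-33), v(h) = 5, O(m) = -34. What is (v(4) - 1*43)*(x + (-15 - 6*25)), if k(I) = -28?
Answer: 8626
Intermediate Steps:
x = -62 (x = -28 - 34 = -62)
(v(4) - 1*43)*(x + (-15 - 6*25)) = (5 - 1*43)*(-62 + (-15 - 6*25)) = (5 - 43)*(-62 + (-15 - 150)) = -38*(-62 - 165) = -38*(-227) = 8626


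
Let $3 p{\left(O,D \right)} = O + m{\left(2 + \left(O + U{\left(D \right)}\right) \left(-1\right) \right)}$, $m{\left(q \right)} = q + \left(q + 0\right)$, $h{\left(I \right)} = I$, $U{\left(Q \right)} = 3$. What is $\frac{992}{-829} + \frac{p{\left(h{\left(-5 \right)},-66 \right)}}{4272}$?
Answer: $- \frac{4236995}{3541488} \approx -1.1964$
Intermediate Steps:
$m{\left(q \right)} = 2 q$ ($m{\left(q \right)} = q + q = 2 q$)
$p{\left(O,D \right)} = - \frac{2}{3} - \frac{O}{3}$ ($p{\left(O,D \right)} = \frac{O + 2 \left(2 + \left(O + 3\right) \left(-1\right)\right)}{3} = \frac{O + 2 \left(2 + \left(3 + O\right) \left(-1\right)\right)}{3} = \frac{O + 2 \left(2 - \left(3 + O\right)\right)}{3} = \frac{O + 2 \left(-1 - O\right)}{3} = \frac{O - \left(2 + 2 O\right)}{3} = \frac{-2 - O}{3} = - \frac{2}{3} - \frac{O}{3}$)
$\frac{992}{-829} + \frac{p{\left(h{\left(-5 \right)},-66 \right)}}{4272} = \frac{992}{-829} + \frac{- \frac{2}{3} - - \frac{5}{3}}{4272} = 992 \left(- \frac{1}{829}\right) + \left(- \frac{2}{3} + \frac{5}{3}\right) \frac{1}{4272} = - \frac{992}{829} + 1 \cdot \frac{1}{4272} = - \frac{992}{829} + \frac{1}{4272} = - \frac{4236995}{3541488}$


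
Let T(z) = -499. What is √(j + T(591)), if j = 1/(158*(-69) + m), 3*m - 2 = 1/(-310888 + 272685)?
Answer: 2*I*√194731998070360739737/1249390913 ≈ 22.338*I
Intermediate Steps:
m = 76405/114609 (m = ⅔ + 1/(3*(-310888 + 272685)) = ⅔ + (⅓)/(-38203) = ⅔ + (⅓)*(-1/38203) = ⅔ - 1/114609 = 76405/114609 ≈ 0.66666)
j = -114609/1249390913 (j = 1/(158*(-69) + 76405/114609) = 1/(-10902 + 76405/114609) = 1/(-1249390913/114609) = -114609/1249390913 ≈ -9.1732e-5)
√(j + T(591)) = √(-114609/1249390913 - 499) = √(-623446180196/1249390913) = 2*I*√194731998070360739737/1249390913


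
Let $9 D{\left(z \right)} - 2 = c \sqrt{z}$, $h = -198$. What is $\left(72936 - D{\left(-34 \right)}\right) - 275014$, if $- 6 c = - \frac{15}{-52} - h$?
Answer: $- \frac{1818704}{9} + \frac{3437 i \sqrt{34}}{936} \approx -2.0208 \cdot 10^{5} + 21.411 i$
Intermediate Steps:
$c = - \frac{3437}{104}$ ($c = - \frac{- \frac{15}{-52} - -198}{6} = - \frac{\left(-15\right) \left(- \frac{1}{52}\right) + 198}{6} = - \frac{\frac{15}{52} + 198}{6} = \left(- \frac{1}{6}\right) \frac{10311}{52} = - \frac{3437}{104} \approx -33.048$)
$D{\left(z \right)} = \frac{2}{9} - \frac{3437 \sqrt{z}}{936}$ ($D{\left(z \right)} = \frac{2}{9} + \frac{\left(- \frac{3437}{104}\right) \sqrt{z}}{9} = \frac{2}{9} - \frac{3437 \sqrt{z}}{936}$)
$\left(72936 - D{\left(-34 \right)}\right) - 275014 = \left(72936 - \left(\frac{2}{9} - \frac{3437 \sqrt{-34}}{936}\right)\right) - 275014 = \left(72936 - \left(\frac{2}{9} - \frac{3437 i \sqrt{34}}{936}\right)\right) - 275014 = \left(\frac{656422}{9} + \frac{3437 i \sqrt{34}}{936}\right) - 275014 = - \frac{1818704}{9} + \frac{3437 i \sqrt{34}}{936}$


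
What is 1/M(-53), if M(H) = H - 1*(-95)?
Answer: 1/42 ≈ 0.023810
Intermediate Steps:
M(H) = 95 + H (M(H) = H + 95 = 95 + H)
1/M(-53) = 1/(95 - 53) = 1/42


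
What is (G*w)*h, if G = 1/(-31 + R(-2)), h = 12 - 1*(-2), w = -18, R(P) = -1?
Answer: 63/8 ≈ 7.8750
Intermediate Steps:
h = 14 (h = 12 + 2 = 14)
G = -1/32 (G = 1/(-31 - 1) = 1/(-32) = -1/32 ≈ -0.031250)
(G*w)*h = -1/32*(-18)*14 = (9/16)*14 = 63/8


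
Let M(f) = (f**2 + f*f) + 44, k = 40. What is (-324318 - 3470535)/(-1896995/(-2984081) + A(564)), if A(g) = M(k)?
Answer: -11324148735093/9682255759 ≈ -1169.6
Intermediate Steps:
M(f) = 44 + 2*f**2 (M(f) = (f**2 + f**2) + 44 = 2*f**2 + 44 = 44 + 2*f**2)
A(g) = 3244 (A(g) = 44 + 2*40**2 = 44 + 2*1600 = 44 + 3200 = 3244)
(-324318 - 3470535)/(-1896995/(-2984081) + A(564)) = (-324318 - 3470535)/(-1896995/(-2984081) + 3244) = -3794853/(-1896995*(-1/2984081) + 3244) = -3794853/(1896995/2984081 + 3244) = -3794853/9682255759/2984081 = -3794853*2984081/9682255759 = -11324148735093/9682255759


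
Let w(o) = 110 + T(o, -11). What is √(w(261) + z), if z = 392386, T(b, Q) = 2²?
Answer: 50*√157 ≈ 626.50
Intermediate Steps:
T(b, Q) = 4
w(o) = 114 (w(o) = 110 + 4 = 114)
√(w(261) + z) = √(114 + 392386) = √392500 = 50*√157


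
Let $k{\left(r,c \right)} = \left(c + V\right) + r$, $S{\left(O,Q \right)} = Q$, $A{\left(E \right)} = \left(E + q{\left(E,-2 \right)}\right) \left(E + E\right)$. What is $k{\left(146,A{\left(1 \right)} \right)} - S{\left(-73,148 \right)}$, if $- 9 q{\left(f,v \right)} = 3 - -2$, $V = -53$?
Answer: $- \frac{487}{9} \approx -54.111$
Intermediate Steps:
$q{\left(f,v \right)} = - \frac{5}{9}$ ($q{\left(f,v \right)} = - \frac{3 - -2}{9} = - \frac{3 + 2}{9} = \left(- \frac{1}{9}\right) 5 = - \frac{5}{9}$)
$A{\left(E \right)} = 2 E \left(- \frac{5}{9} + E\right)$ ($A{\left(E \right)} = \left(E - \frac{5}{9}\right) \left(E + E\right) = \left(- \frac{5}{9} + E\right) 2 E = 2 E \left(- \frac{5}{9} + E\right)$)
$k{\left(r,c \right)} = -53 + c + r$ ($k{\left(r,c \right)} = \left(c - 53\right) + r = \left(-53 + c\right) + r = -53 + c + r$)
$k{\left(146,A{\left(1 \right)} \right)} - S{\left(-73,148 \right)} = \left(-53 + \frac{2}{9} \cdot 1 \left(-5 + 9 \cdot 1\right) + 146\right) - 148 = \left(-53 + \frac{2}{9} \cdot 1 \left(-5 + 9\right) + 146\right) - 148 = \left(-53 + \frac{2}{9} \cdot 1 \cdot 4 + 146\right) - 148 = \left(-53 + \frac{8}{9} + 146\right) - 148 = \frac{845}{9} - 148 = - \frac{487}{9}$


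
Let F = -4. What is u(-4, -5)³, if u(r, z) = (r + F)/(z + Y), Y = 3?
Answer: 64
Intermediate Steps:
u(r, z) = (-4 + r)/(3 + z) (u(r, z) = (r - 4)/(z + 3) = (-4 + r)/(3 + z))
u(-4, -5)³ = ((-4 - 4)/(3 - 5))³ = (-8/(-2))³ = (-½*(-8))³ = 4³ = 64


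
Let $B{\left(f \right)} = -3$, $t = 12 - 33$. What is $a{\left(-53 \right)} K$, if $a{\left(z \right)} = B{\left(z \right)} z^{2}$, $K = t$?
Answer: $176967$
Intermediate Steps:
$t = -21$ ($t = 12 - 33 = -21$)
$K = -21$
$a{\left(z \right)} = - 3 z^{2}$
$a{\left(-53 \right)} K = - 3 \left(-53\right)^{2} \left(-21\right) = \left(-3\right) 2809 \left(-21\right) = \left(-8427\right) \left(-21\right) = 176967$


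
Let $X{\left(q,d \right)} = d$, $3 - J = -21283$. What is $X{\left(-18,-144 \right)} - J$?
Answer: $-21430$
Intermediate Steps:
$J = 21286$ ($J = 3 - -21283 = 3 + 21283 = 21286$)
$X{\left(-18,-144 \right)} - J = -144 - 21286 = -21430$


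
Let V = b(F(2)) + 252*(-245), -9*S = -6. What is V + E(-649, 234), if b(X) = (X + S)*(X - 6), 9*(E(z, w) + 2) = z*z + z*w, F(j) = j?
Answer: -286439/9 ≈ -31827.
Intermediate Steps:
S = ⅔ (S = -⅑*(-6) = ⅔ ≈ 0.66667)
E(z, w) = -2 + z²/9 + w*z/9 (E(z, w) = -2 + (z*z + z*w)/9 = -2 + (z² + w*z)/9 = -2 + (z²/9 + w*z/9) = -2 + z²/9 + w*z/9)
b(X) = (-6 + X)*(⅔ + X) (b(X) = (X + ⅔)*(X - 6) = (⅔ + X)*(-6 + X) = (-6 + X)*(⅔ + X))
V = -185252/3 (V = (-4 + 2² - 16/3*2) + 252*(-245) = (-4 + 4 - 32/3) - 61740 = -32/3 - 61740 = -185252/3 ≈ -61751.)
V + E(-649, 234) = -185252/3 + (-2 + (⅑)*(-649)² + (⅑)*234*(-649)) = -185252/3 + (-2 + (⅑)*421201 - 16874) = -185252/3 + (-2 + 421201/9 - 16874) = -185252/3 + 269317/9 = -286439/9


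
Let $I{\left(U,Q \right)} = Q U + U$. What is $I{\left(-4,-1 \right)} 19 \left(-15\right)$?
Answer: $0$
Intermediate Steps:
$I{\left(U,Q \right)} = U + Q U$
$I{\left(-4,-1 \right)} 19 \left(-15\right) = - 4 \left(1 - 1\right) 19 \left(-15\right) = \left(-4\right) 0 \cdot 19 \left(-15\right) = 0 \cdot 19 \left(-15\right) = 0 \left(-15\right) = 0$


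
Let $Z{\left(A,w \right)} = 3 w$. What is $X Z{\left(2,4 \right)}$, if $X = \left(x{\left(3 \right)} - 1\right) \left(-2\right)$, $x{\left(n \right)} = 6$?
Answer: $-120$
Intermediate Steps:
$X = -10$ ($X = \left(6 - 1\right) \left(-2\right) = 5 \left(-2\right) = -10$)
$X Z{\left(2,4 \right)} = - 10 \cdot 3 \cdot 4 = \left(-10\right) 12 = -120$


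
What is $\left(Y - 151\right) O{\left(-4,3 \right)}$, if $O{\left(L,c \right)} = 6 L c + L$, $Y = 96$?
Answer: $4180$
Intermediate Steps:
$O{\left(L,c \right)} = L + 6 L c$ ($O{\left(L,c \right)} = 6 L c + L = L + 6 L c$)
$\left(Y - 151\right) O{\left(-4,3 \right)} = \left(96 - 151\right) \left(- 4 \left(1 + 6 \cdot 3\right)\right) = - 55 \left(- 4 \left(1 + 18\right)\right) = - 55 \left(\left(-4\right) 19\right) = \left(-55\right) \left(-76\right) = 4180$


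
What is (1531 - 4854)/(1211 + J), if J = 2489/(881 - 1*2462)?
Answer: -5253663/1912102 ≈ -2.7476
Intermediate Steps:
J = -2489/1581 (J = 2489/(881 - 2462) = 2489/(-1581) = 2489*(-1/1581) = -2489/1581 ≈ -1.5743)
(1531 - 4854)/(1211 + J) = (1531 - 4854)/(1211 - 2489/1581) = -3323/1912102/1581 = -3323*1581/1912102 = -5253663/1912102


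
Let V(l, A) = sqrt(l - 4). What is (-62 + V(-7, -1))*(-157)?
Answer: 9734 - 157*I*sqrt(11) ≈ 9734.0 - 520.71*I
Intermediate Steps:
V(l, A) = sqrt(-4 + l)
(-62 + V(-7, -1))*(-157) = (-62 + sqrt(-4 - 7))*(-157) = (-62 + sqrt(-11))*(-157) = (-62 + I*sqrt(11))*(-157) = 9734 - 157*I*sqrt(11)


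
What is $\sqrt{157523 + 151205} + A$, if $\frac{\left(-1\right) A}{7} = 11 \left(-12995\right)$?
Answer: $1000615 + 2 \sqrt{77182} \approx 1.0012 \cdot 10^{6}$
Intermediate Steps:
$A = 1000615$ ($A = - 7 \cdot 11 \left(-12995\right) = \left(-7\right) \left(-142945\right) = 1000615$)
$\sqrt{157523 + 151205} + A = \sqrt{157523 + 151205} + 1000615 = \sqrt{308728} + 1000615 = 2 \sqrt{77182} + 1000615 = 1000615 + 2 \sqrt{77182}$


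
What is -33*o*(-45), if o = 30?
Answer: 44550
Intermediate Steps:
-33*o*(-45) = -33*30*(-45) = -990*(-45) = 44550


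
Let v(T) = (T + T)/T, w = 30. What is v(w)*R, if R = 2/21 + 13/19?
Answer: 622/399 ≈ 1.5589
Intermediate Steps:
R = 311/399 (R = 2*(1/21) + 13*(1/19) = 2/21 + 13/19 = 311/399 ≈ 0.77945)
v(T) = 2 (v(T) = (2*T)/T = 2)
v(w)*R = 2*(311/399) = 622/399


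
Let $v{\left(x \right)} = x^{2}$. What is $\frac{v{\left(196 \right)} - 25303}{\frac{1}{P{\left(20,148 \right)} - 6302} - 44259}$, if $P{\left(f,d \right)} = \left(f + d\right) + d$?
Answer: $- \frac{78494418}{264934375} \approx -0.29628$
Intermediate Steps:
$P{\left(f,d \right)} = f + 2 d$ ($P{\left(f,d \right)} = \left(d + f\right) + d = f + 2 d$)
$\frac{v{\left(196 \right)} - 25303}{\frac{1}{P{\left(20,148 \right)} - 6302} - 44259} = \frac{196^{2} - 25303}{\frac{1}{\left(20 + 2 \cdot 148\right) - 6302} - 44259} = \frac{38416 - 25303}{\frac{1}{\left(20 + 296\right) - 6302} - 44259} = \frac{13113}{\frac{1}{316 - 6302} - 44259} = \frac{13113}{\frac{1}{-5986} - 44259} = \frac{13113}{- \frac{1}{5986} - 44259} = \frac{13113}{- \frac{264934375}{5986}} = 13113 \left(- \frac{5986}{264934375}\right) = - \frac{78494418}{264934375}$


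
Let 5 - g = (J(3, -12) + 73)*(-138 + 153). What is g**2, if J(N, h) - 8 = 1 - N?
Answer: 1392400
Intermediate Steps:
J(N, h) = 9 - N (J(N, h) = 8 + (1 - N) = 9 - N)
g = -1180 (g = 5 - ((9 - 1*3) + 73)*(-138 + 153) = 5 - ((9 - 3) + 73)*15 = 5 - (6 + 73)*15 = 5 - 79*15 = 5 - 1*1185 = 5 - 1185 = -1180)
g**2 = (-1180)**2 = 1392400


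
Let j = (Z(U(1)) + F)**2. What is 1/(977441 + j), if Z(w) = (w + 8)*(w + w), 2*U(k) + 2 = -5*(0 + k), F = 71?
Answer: 4/3916005 ≈ 1.0214e-6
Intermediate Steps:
U(k) = -1 - 5*k/2 (U(k) = -1 + (-5*(0 + k))/2 = -1 + (-5*k)/2 = -1 - 5*k/2)
Z(w) = 2*w*(8 + w) (Z(w) = (8 + w)*(2*w) = 2*w*(8 + w))
j = 6241/4 (j = (2*(-1 - 5/2*1)*(8 + (-1 - 5/2*1)) + 71)**2 = (2*(-1 - 5/2)*(8 + (-1 - 5/2)) + 71)**2 = (2*(-7/2)*(8 - 7/2) + 71)**2 = (2*(-7/2)*(9/2) + 71)**2 = (-63/2 + 71)**2 = (79/2)**2 = 6241/4 ≈ 1560.3)
1/(977441 + j) = 1/(977441 + 6241/4) = 1/(3916005/4) = 4/3916005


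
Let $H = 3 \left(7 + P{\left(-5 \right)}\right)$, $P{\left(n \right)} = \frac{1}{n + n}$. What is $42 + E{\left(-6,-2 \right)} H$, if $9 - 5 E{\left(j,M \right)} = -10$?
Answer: $\frac{6033}{50} \approx 120.66$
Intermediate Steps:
$P{\left(n \right)} = \frac{1}{2 n}$
$E{\left(j,M \right)} = \frac{19}{5}$ ($E{\left(j,M \right)} = \frac{9}{5} - -2 = \frac{9}{5} + 2 = \frac{19}{5}$)
$H = \frac{207}{10}$ ($H = 3 \left(7 + \frac{1}{2 \left(-5\right)}\right) = 3 \left(7 + \frac{1}{2} \left(- \frac{1}{5}\right)\right) = 3 \left(7 - \frac{1}{10}\right) = 3 \cdot \frac{69}{10} = \frac{207}{10} \approx 20.7$)
$42 + E{\left(-6,-2 \right)} H = 42 + \frac{19}{5} \cdot \frac{207}{10} = 42 + \frac{3933}{50} = \frac{6033}{50}$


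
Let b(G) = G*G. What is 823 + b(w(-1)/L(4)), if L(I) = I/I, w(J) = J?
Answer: 824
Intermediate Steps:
L(I) = 1
b(G) = G²
823 + b(w(-1)/L(4)) = 823 + (-1/1)² = 823 + (-1*1)² = 823 + (-1)² = 823 + 1 = 824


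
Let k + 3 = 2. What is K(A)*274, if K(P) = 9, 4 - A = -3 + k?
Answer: 2466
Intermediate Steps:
k = -1 (k = -3 + 2 = -1)
A = 8 (A = 4 - (-3 - 1) = 4 - 1*(-4) = 4 + 4 = 8)
K(A)*274 = 9*274 = 2466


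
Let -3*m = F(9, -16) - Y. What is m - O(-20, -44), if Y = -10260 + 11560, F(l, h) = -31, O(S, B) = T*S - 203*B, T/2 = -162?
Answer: -44905/3 ≈ -14968.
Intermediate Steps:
T = -324 (T = 2*(-162) = -324)
O(S, B) = -324*S - 203*B
Y = 1300
m = 1331/3 (m = -(-31 - 1*1300)/3 = -(-31 - 1300)/3 = -⅓*(-1331) = 1331/3 ≈ 443.67)
m - O(-20, -44) = 1331/3 - (-324*(-20) - 203*(-44)) = 1331/3 - (6480 + 8932) = 1331/3 - 1*15412 = 1331/3 - 15412 = -44905/3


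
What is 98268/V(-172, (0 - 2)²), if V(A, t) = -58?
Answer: -49134/29 ≈ -1694.3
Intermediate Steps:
98268/V(-172, (0 - 2)²) = 98268/(-58) = 98268*(-1/58) = -49134/29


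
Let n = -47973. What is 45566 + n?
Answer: -2407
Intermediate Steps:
45566 + n = 45566 - 47973 = -2407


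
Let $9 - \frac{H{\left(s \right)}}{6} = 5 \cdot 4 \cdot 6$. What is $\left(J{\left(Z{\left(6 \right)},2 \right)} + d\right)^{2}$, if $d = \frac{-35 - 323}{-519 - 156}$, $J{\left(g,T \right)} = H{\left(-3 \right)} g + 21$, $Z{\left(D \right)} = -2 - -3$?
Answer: $\frac{189239790289}{455625} \approx 4.1534 \cdot 10^{5}$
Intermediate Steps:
$H{\left(s \right)} = -666$ ($H{\left(s \right)} = 54 - 6 \cdot 5 \cdot 4 \cdot 6 = 54 - 6 \cdot 20 \cdot 6 = 54 - 720 = -666$)
$Z{\left(D \right)} = 1$ ($Z{\left(D \right)} = -2 + 3 = 1$)
$J{\left(g,T \right)} = 21 - 666 g$ ($J{\left(g,T \right)} = - 666 g + 21 = 21 - 666 g$)
$d = \frac{358}{675}$ ($d = - \frac{358}{-675} = \left(-358\right) \left(- \frac{1}{675}\right) = \frac{358}{675} \approx 0.53037$)
$\left(J{\left(Z{\left(6 \right)},2 \right)} + d\right)^{2} = \left(\left(21 - 666\right) + \frac{358}{675}\right)^{2} = \left(-645 + \frac{358}{675}\right)^{2} = \left(- \frac{435017}{675}\right)^{2} = \frac{189239790289}{455625}$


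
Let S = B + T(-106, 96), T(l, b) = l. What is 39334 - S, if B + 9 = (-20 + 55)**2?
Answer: 38224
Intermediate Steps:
B = 1216 (B = -9 + (-20 + 55)**2 = -9 + 35**2 = -9 + 1225 = 1216)
S = 1110 (S = 1216 - 106 = 1110)
39334 - S = 39334 - 1*1110 = 39334 - 1110 = 38224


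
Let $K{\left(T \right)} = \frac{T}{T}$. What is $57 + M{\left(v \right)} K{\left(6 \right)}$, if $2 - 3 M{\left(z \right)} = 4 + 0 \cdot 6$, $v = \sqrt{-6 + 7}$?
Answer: $\frac{169}{3} \approx 56.333$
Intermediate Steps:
$v = 1$ ($v = \sqrt{1} = 1$)
$M{\left(z \right)} = - \frac{2}{3}$ ($M{\left(z \right)} = \frac{2}{3} - \frac{4 + 0 \cdot 6}{3} = \frac{2}{3} - \frac{4 + 0}{3} = \frac{2}{3} - \frac{4}{3} = - \frac{2}{3}$)
$K{\left(T \right)} = 1$
$57 + M{\left(v \right)} K{\left(6 \right)} = 57 - \frac{2}{3} = \frac{169}{3}$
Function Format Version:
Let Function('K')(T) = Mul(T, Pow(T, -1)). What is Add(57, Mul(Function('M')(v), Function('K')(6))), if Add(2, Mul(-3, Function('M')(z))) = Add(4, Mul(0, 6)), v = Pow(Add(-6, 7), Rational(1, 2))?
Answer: Rational(169, 3) ≈ 56.333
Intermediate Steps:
v = 1 (v = Pow(1, Rational(1, 2)) = 1)
Function('M')(z) = Rational(-2, 3) (Function('M')(z) = Add(Rational(2, 3), Mul(Rational(-1, 3), Add(4, Mul(0, 6)))) = Add(Rational(2, 3), Mul(Rational(-1, 3), Add(4, 0))) = Add(Rational(2, 3), Mul(Rational(-1, 3), 4)) = Add(Rational(2, 3), Rational(-4, 3)) = Rational(-2, 3))
Function('K')(T) = 1
Add(57, Mul(Function('M')(v), Function('K')(6))) = Add(57, Mul(Rational(-2, 3), 1)) = Add(57, Rational(-2, 3)) = Rational(169, 3)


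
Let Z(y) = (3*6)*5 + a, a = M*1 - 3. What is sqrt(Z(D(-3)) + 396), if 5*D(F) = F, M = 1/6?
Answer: sqrt(17394)/6 ≈ 21.981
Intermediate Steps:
M = 1/6 (M = 1*(1/6) = 1/6 ≈ 0.16667)
D(F) = F/5
a = -17/6 (a = (1/6)*1 - 3 = 1/6 - 3 = -17/6 ≈ -2.8333)
Z(y) = 523/6 (Z(y) = (3*6)*5 - 17/6 = 18*5 - 17/6 = 90 - 17/6 = 523/6)
sqrt(Z(D(-3)) + 396) = sqrt(523/6 + 396) = sqrt(2899/6) = sqrt(17394)/6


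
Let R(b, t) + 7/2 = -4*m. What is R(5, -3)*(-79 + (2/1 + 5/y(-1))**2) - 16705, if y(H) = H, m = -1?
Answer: -16740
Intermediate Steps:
R(b, t) = 1/2 (R(b, t) = -7/2 - 4*(-1) = -7/2 + 4 = 1/2)
R(5, -3)*(-79 + (2/1 + 5/y(-1))**2) - 16705 = (-79 + (2/1 + 5/(-1))**2)/2 - 16705 = (-79 + (2*1 + 5*(-1))**2)/2 - 16705 = (-79 + (2 - 5)**2)/2 - 16705 = (-79 + (-3)**2)/2 - 16705 = (-79 + 9)/2 - 16705 = (1/2)*(-70) - 16705 = -35 - 16705 = -16740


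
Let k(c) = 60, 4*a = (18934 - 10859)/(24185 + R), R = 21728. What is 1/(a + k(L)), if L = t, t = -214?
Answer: 183652/11027195 ≈ 0.016654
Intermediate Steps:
L = -214
a = 8075/183652 (a = ((18934 - 10859)/(24185 + 21728))/4 = (8075/45913)/4 = (8075*(1/45913))/4 = (¼)*(8075/45913) = 8075/183652 ≈ 0.043969)
1/(a + k(L)) = 1/(8075/183652 + 60) = 1/(11027195/183652) = 183652/11027195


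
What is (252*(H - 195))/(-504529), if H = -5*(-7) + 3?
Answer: 39564/504529 ≈ 0.078418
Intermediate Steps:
H = 38 (H = 35 + 3 = 38)
(252*(H - 195))/(-504529) = (252*(38 - 195))/(-504529) = (252*(-157))*(-1/504529) = -39564*(-1/504529) = 39564/504529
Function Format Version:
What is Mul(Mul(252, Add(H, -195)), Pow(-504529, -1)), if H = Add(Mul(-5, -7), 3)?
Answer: Rational(39564, 504529) ≈ 0.078418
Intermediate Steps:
H = 38 (H = Add(35, 3) = 38)
Mul(Mul(252, Add(H, -195)), Pow(-504529, -1)) = Mul(Mul(252, Add(38, -195)), Pow(-504529, -1)) = Mul(Mul(252, -157), Rational(-1, 504529)) = Mul(-39564, Rational(-1, 504529)) = Rational(39564, 504529)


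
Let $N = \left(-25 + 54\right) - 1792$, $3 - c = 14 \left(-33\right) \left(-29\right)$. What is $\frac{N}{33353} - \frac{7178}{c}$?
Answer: $\frac{215792449}{446763435} \approx 0.48301$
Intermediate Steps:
$c = -13395$ ($c = 3 - 14 \left(-33\right) \left(-29\right) = 3 - \left(-462\right) \left(-29\right) = 3 - 13398 = -13395$)
$N = -1763$ ($N = 29 - 1792 = -1763$)
$\frac{N}{33353} - \frac{7178}{c} = - \frac{1763}{33353} - \frac{7178}{-13395} = \left(-1763\right) \frac{1}{33353} - - \frac{7178}{13395} = - \frac{1763}{33353} + \frac{7178}{13395} = \frac{215792449}{446763435}$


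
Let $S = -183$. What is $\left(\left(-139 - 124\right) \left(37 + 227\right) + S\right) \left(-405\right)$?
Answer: $28194075$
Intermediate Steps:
$\left(\left(-139 - 124\right) \left(37 + 227\right) + S\right) \left(-405\right) = \left(\left(-139 - 124\right) \left(37 + 227\right) - 183\right) \left(-405\right) = \left(\left(-263\right) 264 - 183\right) \left(-405\right) = \left(-69432 - 183\right) \left(-405\right) = \left(-69615\right) \left(-405\right) = 28194075$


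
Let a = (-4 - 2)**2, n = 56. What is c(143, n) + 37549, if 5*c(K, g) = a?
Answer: 187781/5 ≈ 37556.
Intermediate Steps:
a = 36 (a = (-6)**2 = 36)
c(K, g) = 36/5 (c(K, g) = (1/5)*36 = 36/5)
c(143, n) + 37549 = 36/5 + 37549 = 187781/5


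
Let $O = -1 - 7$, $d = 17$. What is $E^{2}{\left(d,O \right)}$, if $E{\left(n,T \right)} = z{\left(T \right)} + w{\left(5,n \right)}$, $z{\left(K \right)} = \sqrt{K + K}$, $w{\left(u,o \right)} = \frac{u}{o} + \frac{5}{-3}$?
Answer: $- \frac{36716}{2601} - \frac{560 i}{51} \approx -14.116 - 10.98 i$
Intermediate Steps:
$w{\left(u,o \right)} = - \frac{5}{3} + \frac{u}{o}$ ($w{\left(u,o \right)} = \frac{u}{o} + 5 \left(- \frac{1}{3}\right) = \frac{u}{o} - \frac{5}{3} = - \frac{5}{3} + \frac{u}{o}$)
$z{\left(K \right)} = \sqrt{2} \sqrt{K}$ ($z{\left(K \right)} = \sqrt{2 K} = \sqrt{2} \sqrt{K}$)
$O = -8$
$E{\left(n,T \right)} = - \frac{5}{3} + \frac{5}{n} + \sqrt{2} \sqrt{T}$ ($E{\left(n,T \right)} = \sqrt{2} \sqrt{T} - \left(\frac{5}{3} - \frac{5}{n}\right) = - \frac{5}{3} + \frac{5}{n} + \sqrt{2} \sqrt{T}$)
$E^{2}{\left(d,O \right)} = \left(- \frac{5}{3} + \frac{5}{17} + \sqrt{2} \sqrt{-8}\right)^{2} = \left(- \frac{5}{3} + 5 \cdot \frac{1}{17} + \sqrt{2} \cdot 2 i \sqrt{2}\right)^{2} = \left(- \frac{5}{3} + \frac{5}{17} + 4 i\right)^{2} = \left(- \frac{70}{51} + 4 i\right)^{2}$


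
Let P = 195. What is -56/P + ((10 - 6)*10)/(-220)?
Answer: -1006/2145 ≈ -0.46900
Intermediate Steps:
-56/P + ((10 - 6)*10)/(-220) = -56/195 + ((10 - 6)*10)/(-220) = -56*1/195 + (4*10)*(-1/220) = -56/195 + 40*(-1/220) = -56/195 - 2/11 = -1006/2145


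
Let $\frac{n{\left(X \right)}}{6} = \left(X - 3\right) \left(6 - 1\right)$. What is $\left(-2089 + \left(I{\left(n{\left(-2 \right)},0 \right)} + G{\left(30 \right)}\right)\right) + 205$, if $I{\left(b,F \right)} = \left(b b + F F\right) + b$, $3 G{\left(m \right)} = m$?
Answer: $20476$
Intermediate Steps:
$G{\left(m \right)} = \frac{m}{3}$
$n{\left(X \right)} = -90 + 30 X$ ($n{\left(X \right)} = 6 \left(X - 3\right) \left(6 - 1\right) = 6 \left(-3 + X\right) 5 = 6 \left(-15 + 5 X\right) = -90 + 30 X$)
$I{\left(b,F \right)} = b + F^{2} + b^{2}$ ($I{\left(b,F \right)} = \left(b^{2} + F^{2}\right) + b = \left(F^{2} + b^{2}\right) + b = b + F^{2} + b^{2}$)
$\left(-2089 + \left(I{\left(n{\left(-2 \right)},0 \right)} + G{\left(30 \right)}\right)\right) + 205 = \left(-2089 + \left(\left(\left(-90 + 30 \left(-2\right)\right) + 0^{2} + \left(-90 + 30 \left(-2\right)\right)^{2}\right) + \frac{1}{3} \cdot 30\right)\right) + 205 = \left(-2089 + \left(\left(\left(-90 - 60\right) + 0 + \left(-90 - 60\right)^{2}\right) + 10\right)\right) + 205 = \left(-2089 + \left(\left(-150 + 0 + \left(-150\right)^{2}\right) + 10\right)\right) + 205 = \left(-2089 + \left(\left(-150 + 0 + 22500\right) + 10\right)\right) + 205 = \left(-2089 + \left(22350 + 10\right)\right) + 205 = \left(-2089 + 22360\right) + 205 = 20271 + 205 = 20476$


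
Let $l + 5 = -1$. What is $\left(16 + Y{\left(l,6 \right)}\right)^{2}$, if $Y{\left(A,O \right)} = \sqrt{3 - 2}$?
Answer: $289$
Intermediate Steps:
$l = -6$ ($l = -5 - 1 = -6$)
$Y{\left(A,O \right)} = 1$ ($Y{\left(A,O \right)} = \sqrt{1} = 1$)
$\left(16 + Y{\left(l,6 \right)}\right)^{2} = \left(16 + 1\right)^{2} = 17^{2} = 289$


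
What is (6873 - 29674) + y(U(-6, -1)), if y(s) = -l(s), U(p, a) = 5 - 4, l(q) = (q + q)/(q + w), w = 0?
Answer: -22803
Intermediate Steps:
l(q) = 2 (l(q) = (q + q)/(q + 0) = (2*q)/q = 2)
U(p, a) = 1
y(s) = -2 (y(s) = -1*2 = -2)
(6873 - 29674) + y(U(-6, -1)) = (6873 - 29674) - 2 = -22801 - 2 = -22803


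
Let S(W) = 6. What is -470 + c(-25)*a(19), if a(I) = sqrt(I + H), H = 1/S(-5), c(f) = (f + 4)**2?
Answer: -470 + 147*sqrt(690)/2 ≈ 1460.7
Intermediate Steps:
c(f) = (4 + f)**2
H = 1/6 ≈ 0.16667
a(I) = sqrt(1/6 + I) (a(I) = sqrt(I + 1/6) = sqrt(1/6 + I))
-470 + c(-25)*a(19) = -470 + (4 - 25)**2*(sqrt(6 + 36*19)/6) = -470 + (-21)**2*(sqrt(6 + 684)/6) = -470 + 441*(sqrt(690)/6) = -470 + 147*sqrt(690)/2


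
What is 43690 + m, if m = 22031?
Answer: 65721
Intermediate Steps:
43690 + m = 43690 + 22031 = 65721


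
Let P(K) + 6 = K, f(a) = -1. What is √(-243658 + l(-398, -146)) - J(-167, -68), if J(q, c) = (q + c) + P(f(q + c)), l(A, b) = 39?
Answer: 242 + I*√243619 ≈ 242.0 + 493.58*I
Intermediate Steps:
P(K) = -6 + K
J(q, c) = -7 + c + q (J(q, c) = (q + c) + (-6 - 1) = (c + q) - 7 = -7 + c + q)
√(-243658 + l(-398, -146)) - J(-167, -68) = √(-243658 + 39) - (-7 - 68 - 167) = √(-243619) - 1*(-242) = I*√243619 + 242 = 242 + I*√243619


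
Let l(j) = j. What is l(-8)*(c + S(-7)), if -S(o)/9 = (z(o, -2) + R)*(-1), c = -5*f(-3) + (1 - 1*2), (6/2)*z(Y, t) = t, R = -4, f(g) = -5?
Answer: 144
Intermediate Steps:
z(Y, t) = t/3
c = 24 (c = -5*(-5) + (1 - 1*2) = 25 + (1 - 2) = 25 - 1 = 24)
S(o) = -42 (S(o) = -9*((1/3)*(-2) - 4)*(-1) = -9*(-2/3 - 4)*(-1) = -(-42)*(-1) = -9*14/3 = -42)
l(-8)*(c + S(-7)) = -8*(24 - 42) = -8*(-18) = 144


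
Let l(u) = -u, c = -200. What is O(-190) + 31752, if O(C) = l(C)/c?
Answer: 635021/20 ≈ 31751.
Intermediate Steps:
O(C) = C/200 (O(C) = -C/(-200) = -C*(-1/200) = C/200)
O(-190) + 31752 = (1/200)*(-190) + 31752 = -19/20 + 31752 = 635021/20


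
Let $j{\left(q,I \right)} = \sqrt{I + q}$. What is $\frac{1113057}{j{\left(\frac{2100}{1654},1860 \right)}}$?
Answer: $\frac{123673 \sqrt{141441810}}{57010} \approx 25800.0$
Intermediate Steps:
$\frac{1113057}{j{\left(\frac{2100}{1654},1860 \right)}} = \frac{1113057}{\sqrt{1860 + \frac{2100}{1654}}} = \frac{1113057}{\sqrt{1860 + 2100 \cdot \frac{1}{1654}}} = \frac{1113057}{\sqrt{1860 + \frac{1050}{827}}} = \frac{1113057}{\sqrt{\frac{1539270}{827}}} = \frac{1113057}{\frac{3}{827} \sqrt{141441810}} = 1113057 \frac{\sqrt{141441810}}{513090} = \frac{123673 \sqrt{141441810}}{57010}$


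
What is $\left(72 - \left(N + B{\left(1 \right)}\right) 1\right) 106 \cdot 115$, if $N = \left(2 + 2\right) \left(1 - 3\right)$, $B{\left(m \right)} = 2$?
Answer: $950820$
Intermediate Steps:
$N = -8$ ($N = 4 \left(-2\right) = -8$)
$\left(72 - \left(N + B{\left(1 \right)}\right) 1\right) 106 \cdot 115 = \left(72 - \left(-8 + 2\right) 1\right) 106 \cdot 115 = \left(72 - \left(-6\right) 1\right) 106 \cdot 115 = \left(72 - -6\right) 106 \cdot 115 = \left(72 + 6\right) 106 \cdot 115 = 78 \cdot 106 \cdot 115 = 8268 \cdot 115 = 950820$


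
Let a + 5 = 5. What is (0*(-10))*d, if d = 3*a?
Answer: 0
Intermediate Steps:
a = 0 (a = -5 + 5 = 0)
d = 0 (d = 3*0 = 0)
(0*(-10))*d = (0*(-10))*0 = 0*0 = 0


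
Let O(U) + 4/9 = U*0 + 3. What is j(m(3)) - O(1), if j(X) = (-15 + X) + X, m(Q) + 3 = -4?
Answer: -284/9 ≈ -31.556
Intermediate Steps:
m(Q) = -7 (m(Q) = -3 - 4 = -7)
O(U) = 23/9 (O(U) = -4/9 + (U*0 + 3) = -4/9 + (0 + 3) = -4/9 + 3 = 23/9)
j(X) = -15 + 2*X
j(m(3)) - O(1) = (-15 + 2*(-7)) - 1*23/9 = (-15 - 14) - 23/9 = -29 - 23/9 = -284/9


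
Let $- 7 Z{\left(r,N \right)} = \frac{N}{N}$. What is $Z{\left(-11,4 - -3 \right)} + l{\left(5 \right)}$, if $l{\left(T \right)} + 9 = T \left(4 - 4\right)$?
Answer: $- \frac{64}{7} \approx -9.1429$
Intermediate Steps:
$Z{\left(r,N \right)} = - \frac{1}{7}$ ($Z{\left(r,N \right)} = - \frac{N \frac{1}{N}}{7} = \left(- \frac{1}{7}\right) 1 = - \frac{1}{7}$)
$l{\left(T \right)} = -9$ ($l{\left(T \right)} = -9 + T \left(4 - 4\right) = -9 + T 0 = -9 + 0 = -9$)
$Z{\left(-11,4 - -3 \right)} + l{\left(5 \right)} = - \frac{1}{7} - 9 = - \frac{64}{7}$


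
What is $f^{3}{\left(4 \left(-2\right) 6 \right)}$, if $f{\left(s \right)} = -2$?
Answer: $-8$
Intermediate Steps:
$f^{3}{\left(4 \left(-2\right) 6 \right)} = \left(-2\right)^{3} = -8$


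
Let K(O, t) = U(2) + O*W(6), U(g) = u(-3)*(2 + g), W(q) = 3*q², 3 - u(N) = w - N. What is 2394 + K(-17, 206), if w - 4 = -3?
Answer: 554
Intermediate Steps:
w = 1 (w = 4 - 3 = 1)
u(N) = 2 + N (u(N) = 3 - (1 - N) = 3 + (-1 + N) = 2 + N)
U(g) = -2 - g (U(g) = (2 - 3)*(2 + g) = -(2 + g) = -2 - g)
K(O, t) = -4 + 108*O (K(O, t) = (-2 - 1*2) + O*(3*6²) = (-2 - 2) + O*(3*36) = -4 + O*108 = -4 + 108*O)
2394 + K(-17, 206) = 2394 + (-4 + 108*(-17)) = 2394 + (-4 - 1836) = 2394 - 1840 = 554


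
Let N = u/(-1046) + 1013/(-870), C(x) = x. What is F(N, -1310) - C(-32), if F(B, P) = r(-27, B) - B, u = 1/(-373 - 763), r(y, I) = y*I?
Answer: 8348089483/129222840 ≈ 64.602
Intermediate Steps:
r(y, I) = I*y
u = -1/1136 (u = 1/(-1136) = -1/1136 ≈ -0.00088028)
N = -601851229/516891360 (N = -1/1136/(-1046) + 1013/(-870) = -1/1136*(-1/1046) + 1013*(-1/870) = 1/1188256 - 1013/870 = -601851229/516891360 ≈ -1.1644)
F(B, P) = -28*B (F(B, P) = B*(-27) - B = -27*B - B = -28*B)
F(N, -1310) - C(-32) = -28*(-601851229/516891360) - 1*(-32) = 4212958603/129222840 + 32 = 8348089483/129222840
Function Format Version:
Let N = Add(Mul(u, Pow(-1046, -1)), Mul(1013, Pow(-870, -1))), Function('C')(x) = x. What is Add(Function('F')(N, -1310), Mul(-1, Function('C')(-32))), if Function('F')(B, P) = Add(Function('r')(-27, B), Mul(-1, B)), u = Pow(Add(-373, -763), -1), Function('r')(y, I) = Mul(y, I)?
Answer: Rational(8348089483, 129222840) ≈ 64.602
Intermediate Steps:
Function('r')(y, I) = Mul(I, y)
u = Rational(-1, 1136) (u = Pow(-1136, -1) = Rational(-1, 1136) ≈ -0.00088028)
N = Rational(-601851229, 516891360) (N = Add(Mul(Rational(-1, 1136), Pow(-1046, -1)), Mul(1013, Pow(-870, -1))) = Add(Mul(Rational(-1, 1136), Rational(-1, 1046)), Mul(1013, Rational(-1, 870))) = Add(Rational(1, 1188256), Rational(-1013, 870)) = Rational(-601851229, 516891360) ≈ -1.1644)
Function('F')(B, P) = Mul(-28, B) (Function('F')(B, P) = Add(Mul(B, -27), Mul(-1, B)) = Add(Mul(-27, B), Mul(-1, B)) = Mul(-28, B))
Add(Function('F')(N, -1310), Mul(-1, Function('C')(-32))) = Add(Mul(-28, Rational(-601851229, 516891360)), Mul(-1, -32)) = Add(Rational(4212958603, 129222840), 32) = Rational(8348089483, 129222840)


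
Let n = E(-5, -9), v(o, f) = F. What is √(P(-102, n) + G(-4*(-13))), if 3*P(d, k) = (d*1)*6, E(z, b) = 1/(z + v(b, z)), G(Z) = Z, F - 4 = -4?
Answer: 2*I*√38 ≈ 12.329*I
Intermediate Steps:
F = 0 (F = 4 - 4 = 0)
v(o, f) = 0
E(z, b) = 1/z (E(z, b) = 1/(z + 0) = 1/z)
n = -⅕ (n = 1/(-5) = -⅕ ≈ -0.20000)
P(d, k) = 2*d (P(d, k) = ((d*1)*6)/3 = (d*6)/3 = (6*d)/3 = 2*d)
√(P(-102, n) + G(-4*(-13))) = √(2*(-102) - 4*(-13)) = √(-204 + 52) = √(-152) = 2*I*√38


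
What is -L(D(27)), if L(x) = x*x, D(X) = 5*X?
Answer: -18225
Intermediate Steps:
L(x) = x**2
-L(D(27)) = -(5*27)**2 = -1*135**2 = -1*18225 = -18225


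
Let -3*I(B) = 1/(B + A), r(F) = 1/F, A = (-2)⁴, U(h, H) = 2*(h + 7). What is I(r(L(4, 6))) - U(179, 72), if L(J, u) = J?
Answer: -72544/195 ≈ -372.02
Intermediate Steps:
U(h, H) = 14 + 2*h (U(h, H) = 2*(7 + h) = 14 + 2*h)
A = 16
I(B) = -1/(3*(16 + B)) (I(B) = -1/(3*(B + 16)) = -1/(3*(16 + B)))
I(r(L(4, 6))) - U(179, 72) = -1/(48 + 3/4) - (14 + 2*179) = -1/(48 + 3*(¼)) - (14 + 358) = -1/(48 + ¾) - 1*372 = -1/195/4 - 372 = -1*4/195 - 372 = -4/195 - 372 = -72544/195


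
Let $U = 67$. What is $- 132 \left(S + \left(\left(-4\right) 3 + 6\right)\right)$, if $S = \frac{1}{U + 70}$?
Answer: $\frac{108372}{137} \approx 791.04$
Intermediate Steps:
$S = \frac{1}{137}$ ($S = \frac{1}{67 + 70} = \frac{1}{137} \approx 0.0072993$)
$- 132 \left(S + \left(\left(-4\right) 3 + 6\right)\right) = - 132 \left(\frac{1}{137} + \left(\left(-4\right) 3 + 6\right)\right) = - 132 \left(\frac{1}{137} + \left(-12 + 6\right)\right) = - 132 \left(\frac{1}{137} - 6\right) = \left(-132\right) \left(- \frac{821}{137}\right) = \frac{108372}{137}$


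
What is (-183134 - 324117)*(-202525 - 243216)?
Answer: 226102567991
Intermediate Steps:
(-183134 - 324117)*(-202525 - 243216) = -507251*(-445741) = 226102567991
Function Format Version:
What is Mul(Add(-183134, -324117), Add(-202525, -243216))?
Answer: 226102567991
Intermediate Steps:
Mul(Add(-183134, -324117), Add(-202525, -243216)) = Mul(-507251, -445741) = 226102567991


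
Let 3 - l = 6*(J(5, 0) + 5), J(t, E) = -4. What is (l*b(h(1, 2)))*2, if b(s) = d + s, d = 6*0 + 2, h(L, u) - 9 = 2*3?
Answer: -102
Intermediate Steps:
h(L, u) = 15 (h(L, u) = 9 + 2*3 = 9 + 6 = 15)
d = 2 (d = 0 + 2 = 2)
l = -3 (l = 3 - 6*(-4 + 5) = 3 - 6 = -3)
b(s) = 2 + s
(l*b(h(1, 2)))*2 = -3*(2 + 15)*2 = -3*17*2 = -51*2 = -102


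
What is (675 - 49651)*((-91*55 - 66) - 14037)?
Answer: 935833408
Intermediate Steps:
(675 - 49651)*((-91*55 - 66) - 14037) = -48976*((-5005 - 66) - 14037) = -48976*(-5071 - 14037) = -48976*(-19108) = 935833408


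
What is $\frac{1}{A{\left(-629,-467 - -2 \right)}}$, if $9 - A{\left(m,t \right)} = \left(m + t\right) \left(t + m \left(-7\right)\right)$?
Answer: $\frac{1}{4308181} \approx 2.3212 \cdot 10^{-7}$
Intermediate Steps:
$A{\left(m,t \right)} = 9 - \left(m + t\right) \left(t - 7 m\right)$ ($A{\left(m,t \right)} = 9 - \left(m + t\right) \left(t + m \left(-7\right)\right) = 9 - \left(m + t\right) \left(t - 7 m\right)$)
$\frac{1}{A{\left(-629,-467 - -2 \right)}} = \frac{1}{9 - \left(-467 - -2\right)^{2} + 7 \left(-629\right)^{2} + 6 \left(-629\right) \left(-467 - -2\right)} = \frac{1}{9 - \left(-467 + 2\right)^{2} + 7 \cdot 395641 + 6 \left(-629\right) \left(-467 + 2\right)} = \frac{1}{9 - \left(-465\right)^{2} + 2769487 + 6 \left(-629\right) \left(-465\right)} = \frac{1}{9 - 216225 + 2769487 + 1754910} = \frac{1}{4308181}$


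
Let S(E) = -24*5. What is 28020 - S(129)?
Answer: 28140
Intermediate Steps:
S(E) = -120
28020 - S(129) = 28020 - 1*(-120) = 28020 + 120 = 28140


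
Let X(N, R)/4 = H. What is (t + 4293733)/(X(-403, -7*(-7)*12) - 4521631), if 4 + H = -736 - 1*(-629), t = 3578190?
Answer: -7871923/4522075 ≈ -1.7408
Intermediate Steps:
H = -111 (H = -4 + (-736 - 1*(-629)) = -4 + (-736 + 629) = -4 - 107 = -111)
X(N, R) = -444 (X(N, R) = 4*(-111) = -444)
(t + 4293733)/(X(-403, -7*(-7)*12) - 4521631) = (3578190 + 4293733)/(-444 - 4521631) = 7871923/(-4522075) = 7871923*(-1/4522075) = -7871923/4522075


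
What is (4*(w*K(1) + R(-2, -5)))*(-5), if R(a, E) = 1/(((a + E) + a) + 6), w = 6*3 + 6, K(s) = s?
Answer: -1420/3 ≈ -473.33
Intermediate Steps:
w = 24 (w = 18 + 6 = 24)
R(a, E) = 1/(6 + E + 2*a) (R(a, E) = 1/(((E + a) + a) + 6) = 1/((E + 2*a) + 6) = 1/(6 + E + 2*a))
(4*(w*K(1) + R(-2, -5)))*(-5) = (4*(24*1 + 1/(6 - 5 + 2*(-2))))*(-5) = (4*(24 + 1/(6 - 5 - 4)))*(-5) = (4*(24 + 1/(-3)))*(-5) = (4*(24 - ⅓))*(-5) = (4*(71/3))*(-5) = (284/3)*(-5) = -1420/3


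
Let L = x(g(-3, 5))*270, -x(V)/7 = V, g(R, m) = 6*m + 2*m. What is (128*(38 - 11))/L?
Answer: -8/175 ≈ -0.045714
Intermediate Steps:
g(R, m) = 8*m
x(V) = -7*V
L = -75600 (L = -56*5*270 = -7*40*270 = -280*270 = -75600)
(128*(38 - 11))/L = (128*(38 - 11))/(-75600) = (128*27)*(-1/75600) = 3456*(-1/75600) = -8/175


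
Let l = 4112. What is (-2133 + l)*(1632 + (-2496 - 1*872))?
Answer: -3435544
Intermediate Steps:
(-2133 + l)*(1632 + (-2496 - 1*872)) = (-2133 + 4112)*(1632 + (-2496 - 1*872)) = 1979*(1632 + (-2496 - 872)) = 1979*(1632 - 3368) = 1979*(-1736) = -3435544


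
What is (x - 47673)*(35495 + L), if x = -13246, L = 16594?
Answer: -3173209791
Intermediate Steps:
(x - 47673)*(35495 + L) = (-13246 - 47673)*(35495 + 16594) = -60919*52089 = -3173209791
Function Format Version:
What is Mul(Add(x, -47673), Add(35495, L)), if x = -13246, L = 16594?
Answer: -3173209791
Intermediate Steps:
Mul(Add(x, -47673), Add(35495, L)) = Mul(Add(-13246, -47673), Add(35495, 16594)) = Mul(-60919, 52089) = -3173209791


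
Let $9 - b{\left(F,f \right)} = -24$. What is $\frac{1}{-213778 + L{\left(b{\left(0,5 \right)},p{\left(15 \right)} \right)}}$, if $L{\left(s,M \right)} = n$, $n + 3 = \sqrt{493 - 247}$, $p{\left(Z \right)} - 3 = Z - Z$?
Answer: $- \frac{213781}{45702315715} - \frac{\sqrt{246}}{45702315715} \approx -4.678 \cdot 10^{-6}$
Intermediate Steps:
$b{\left(F,f \right)} = 33$ ($b{\left(F,f \right)} = 9 - -24 = 9 + 24 = 33$)
$p{\left(Z \right)} = 3$ ($p{\left(Z \right)} = 3 + \left(Z - Z\right) = 3 + 0 = 3$)
$n = -3 + \sqrt{246}$ ($n = -3 + \sqrt{493 - 247} = -3 + \sqrt{246} \approx 12.684$)
$L{\left(s,M \right)} = -3 + \sqrt{246}$
$\frac{1}{-213778 + L{\left(b{\left(0,5 \right)},p{\left(15 \right)} \right)}} = \frac{1}{-213778 - \left(3 - \sqrt{246}\right)} = \frac{1}{-213781 + \sqrt{246}}$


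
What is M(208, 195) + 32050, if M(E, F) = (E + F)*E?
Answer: 115874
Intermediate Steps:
M(E, F) = E*(E + F)
M(208, 195) + 32050 = 208*(208 + 195) + 32050 = 208*403 + 32050 = 83824 + 32050 = 115874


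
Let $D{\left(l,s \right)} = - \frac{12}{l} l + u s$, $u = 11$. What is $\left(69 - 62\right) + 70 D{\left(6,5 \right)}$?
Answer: $3017$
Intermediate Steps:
$D{\left(l,s \right)} = -12 + 11 s$ ($D{\left(l,s \right)} = - \frac{12}{l} l + 11 s = -12 + 11 s$)
$\left(69 - 62\right) + 70 D{\left(6,5 \right)} = \left(69 - 62\right) + 70 \left(-12 + 11 \cdot 5\right) = \left(69 - 62\right) + 70 \left(-12 + 55\right) = 7 + 70 \cdot 43 = 7 + 3010 = 3017$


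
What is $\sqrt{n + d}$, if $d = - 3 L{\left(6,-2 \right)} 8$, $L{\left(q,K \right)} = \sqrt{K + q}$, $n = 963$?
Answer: $\sqrt{915} \approx 30.249$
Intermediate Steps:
$d = -48$ ($d = - 3 \sqrt{-2 + 6} \cdot 8 = - 3 \sqrt{4} \cdot 8 = \left(-3\right) 2 \cdot 8 = \left(-6\right) 8 = -48$)
$\sqrt{n + d} = \sqrt{963 - 48} = \sqrt{915}$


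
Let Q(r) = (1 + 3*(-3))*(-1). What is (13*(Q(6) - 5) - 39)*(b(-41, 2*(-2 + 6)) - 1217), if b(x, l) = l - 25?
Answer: 0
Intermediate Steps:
b(x, l) = -25 + l
Q(r) = 8 (Q(r) = (1 - 9)*(-1) = -8*(-1) = 8)
(13*(Q(6) - 5) - 39)*(b(-41, 2*(-2 + 6)) - 1217) = (13*(8 - 5) - 39)*((-25 + 2*(-2 + 6)) - 1217) = (13*3 - 39)*((-25 + 2*4) - 1217) = (39 - 39)*((-25 + 8) - 1217) = 0*(-17 - 1217) = 0*(-1234) = 0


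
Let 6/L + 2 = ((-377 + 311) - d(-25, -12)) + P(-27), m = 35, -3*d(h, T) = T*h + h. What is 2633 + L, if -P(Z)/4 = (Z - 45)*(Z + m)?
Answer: 18386257/6983 ≈ 2633.0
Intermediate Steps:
d(h, T) = -h/3 - T*h/3 (d(h, T) = -(T*h + h)/3 = -(h + T*h)/3 = -h/3 - T*h/3)
P(Z) = -4*(-45 + Z)*(35 + Z) (P(Z) = -4*(Z - 45)*(Z + 35) = -4*(-45 + Z)*(35 + Z))
L = 18/6983 (L = 6/(-2 + (((-377 + 311) - (-1)*(-25)*(1 - 12)/3) + (6300 - 4*(-27)² + 40*(-27)))) = 6/(-2 + ((-66 - (-1)*(-25)*(-11)/3) + (6300 - 4*729 - 1080))) = 6/(-2 + ((-66 - 1*(-275/3)) + (6300 - 2916 - 1080))) = 6/(-2 + ((-66 + 275/3) + 2304)) = 6/(-2 + (77/3 + 2304)) = 6/(-2 + 6989/3) = 6/(6983/3) = 6*(3/6983) = 18/6983 ≈ 0.0025777)
2633 + L = 2633 + 18/6983 = 18386257/6983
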